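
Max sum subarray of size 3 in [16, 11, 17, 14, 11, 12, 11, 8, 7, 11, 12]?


[0:3]: 44
[1:4]: 42
[2:5]: 42
[3:6]: 37
[4:7]: 34
[5:8]: 31
[6:9]: 26
[7:10]: 26
[8:11]: 30

Max: 44 at [0:3]


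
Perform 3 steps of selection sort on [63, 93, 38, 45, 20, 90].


Initial: [63, 93, 38, 45, 20, 90]
Step 1: min=20 at 4
  Swap: [20, 93, 38, 45, 63, 90]
Step 2: min=38 at 2
  Swap: [20, 38, 93, 45, 63, 90]
Step 3: min=45 at 3
  Swap: [20, 38, 45, 93, 63, 90]

After 3 steps: [20, 38, 45, 93, 63, 90]


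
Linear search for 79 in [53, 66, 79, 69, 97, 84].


i=0: 53!=79
i=1: 66!=79
i=2: 79==79 found!

Found at 2, 3 comps


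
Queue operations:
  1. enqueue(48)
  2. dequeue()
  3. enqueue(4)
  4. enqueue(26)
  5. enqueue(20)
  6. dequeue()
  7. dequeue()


enqueue(48) -> [48]
dequeue()->48, []
enqueue(4) -> [4]
enqueue(26) -> [4, 26]
enqueue(20) -> [4, 26, 20]
dequeue()->4, [26, 20]
dequeue()->26, [20]

Final queue: [20]


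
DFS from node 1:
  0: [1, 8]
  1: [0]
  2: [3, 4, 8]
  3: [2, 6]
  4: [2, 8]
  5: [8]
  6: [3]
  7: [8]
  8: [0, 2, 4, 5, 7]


Visit 1, push [0]
Visit 0, push [8]
Visit 8, push [7, 5, 4, 2]
Visit 2, push [4, 3]
Visit 3, push [6]
Visit 6, push []
Visit 4, push []
Visit 5, push []
Visit 7, push []

DFS order: [1, 0, 8, 2, 3, 6, 4, 5, 7]


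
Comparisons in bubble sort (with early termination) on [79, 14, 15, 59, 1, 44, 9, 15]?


Algorithm: bubble sort (with early termination)
Input: [79, 14, 15, 59, 1, 44, 9, 15]
Sorted: [1, 9, 14, 15, 15, 44, 59, 79]

27


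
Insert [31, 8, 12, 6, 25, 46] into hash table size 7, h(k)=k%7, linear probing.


Insert 31: h=3 -> slot 3
Insert 8: h=1 -> slot 1
Insert 12: h=5 -> slot 5
Insert 6: h=6 -> slot 6
Insert 25: h=4 -> slot 4
Insert 46: h=4, 3 probes -> slot 0

Table: [46, 8, None, 31, 25, 12, 6]


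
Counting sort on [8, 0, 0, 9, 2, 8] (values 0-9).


Input: [8, 0, 0, 9, 2, 8]
Counts: [2, 0, 1, 0, 0, 0, 0, 0, 2, 1]

Sorted: [0, 0, 2, 8, 8, 9]


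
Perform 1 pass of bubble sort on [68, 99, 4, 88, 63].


Initial: [68, 99, 4, 88, 63]
Pass 1: [68, 4, 88, 63, 99] (3 swaps)

After 1 pass: [68, 4, 88, 63, 99]


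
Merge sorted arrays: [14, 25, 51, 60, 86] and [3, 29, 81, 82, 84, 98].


Take 3 from B
Take 14 from A
Take 25 from A
Take 29 from B
Take 51 from A
Take 60 from A
Take 81 from B
Take 82 from B
Take 84 from B
Take 86 from A

Merged: [3, 14, 25, 29, 51, 60, 81, 82, 84, 86, 98]


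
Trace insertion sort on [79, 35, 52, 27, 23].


Initial: [79, 35, 52, 27, 23]
Insert 35: [35, 79, 52, 27, 23]
Insert 52: [35, 52, 79, 27, 23]
Insert 27: [27, 35, 52, 79, 23]
Insert 23: [23, 27, 35, 52, 79]

Sorted: [23, 27, 35, 52, 79]


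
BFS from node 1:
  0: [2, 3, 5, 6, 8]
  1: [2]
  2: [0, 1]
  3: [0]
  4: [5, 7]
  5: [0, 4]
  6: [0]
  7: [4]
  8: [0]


Visit 1, enqueue [2]
Visit 2, enqueue [0]
Visit 0, enqueue [3, 5, 6, 8]
Visit 3, enqueue []
Visit 5, enqueue [4]
Visit 6, enqueue []
Visit 8, enqueue []
Visit 4, enqueue [7]
Visit 7, enqueue []

BFS order: [1, 2, 0, 3, 5, 6, 8, 4, 7]


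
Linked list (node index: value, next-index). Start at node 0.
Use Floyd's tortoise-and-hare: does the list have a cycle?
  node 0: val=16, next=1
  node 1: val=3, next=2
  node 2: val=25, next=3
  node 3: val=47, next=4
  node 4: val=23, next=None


Floyd's tortoise (slow, +1) and hare (fast, +2):
  init: slow=0, fast=0
  step 1: slow=1, fast=2
  step 2: slow=2, fast=4
  step 3: fast -> None, no cycle

Cycle: no


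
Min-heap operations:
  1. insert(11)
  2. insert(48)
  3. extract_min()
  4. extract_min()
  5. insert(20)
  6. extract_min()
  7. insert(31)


insert(11) -> [11]
insert(48) -> [11, 48]
extract_min()->11, [48]
extract_min()->48, []
insert(20) -> [20]
extract_min()->20, []
insert(31) -> [31]

Final heap: [31]


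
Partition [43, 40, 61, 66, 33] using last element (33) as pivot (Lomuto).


Pivot: 33
Place pivot at 0: [33, 40, 61, 66, 43]

Partitioned: [33, 40, 61, 66, 43]


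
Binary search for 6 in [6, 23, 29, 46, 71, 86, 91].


Step 1: lo=0, hi=6, mid=3, val=46
Step 2: lo=0, hi=2, mid=1, val=23
Step 3: lo=0, hi=0, mid=0, val=6

Found at index 0


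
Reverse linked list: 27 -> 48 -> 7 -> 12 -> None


Step 1: curr=27, set curr.next=prev(None) | reversed so far: 27
Step 2: curr=48, set curr.next=prev(27) | reversed so far: 48 -> 27
Step 3: curr=7, set curr.next=prev(48) | reversed so far: 7 -> 48 -> 27
Step 4: curr=12, set curr.next=prev(7) | reversed so far: 12 -> 7 -> 48 -> 27

12 -> 7 -> 48 -> 27 -> None


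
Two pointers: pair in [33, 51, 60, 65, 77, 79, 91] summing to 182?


lo=0(33)+hi=6(91)=124
lo=1(51)+hi=6(91)=142
lo=2(60)+hi=6(91)=151
lo=3(65)+hi=6(91)=156
lo=4(77)+hi=6(91)=168
lo=5(79)+hi=6(91)=170

No pair found


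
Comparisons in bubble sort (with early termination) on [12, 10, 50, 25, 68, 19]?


Algorithm: bubble sort (with early termination)
Input: [12, 10, 50, 25, 68, 19]
Sorted: [10, 12, 19, 25, 50, 68]

14


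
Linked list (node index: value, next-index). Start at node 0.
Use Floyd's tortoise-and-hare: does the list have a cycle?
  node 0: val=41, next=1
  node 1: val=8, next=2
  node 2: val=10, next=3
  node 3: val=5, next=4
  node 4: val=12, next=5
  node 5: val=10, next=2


Floyd's tortoise (slow, +1) and hare (fast, +2):
  init: slow=0, fast=0
  step 1: slow=1, fast=2
  step 2: slow=2, fast=4
  step 3: slow=3, fast=2
  step 4: slow=4, fast=4
  slow == fast at node 4: cycle detected

Cycle: yes


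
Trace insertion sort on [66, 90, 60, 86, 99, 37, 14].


Initial: [66, 90, 60, 86, 99, 37, 14]
Insert 90: [66, 90, 60, 86, 99, 37, 14]
Insert 60: [60, 66, 90, 86, 99, 37, 14]
Insert 86: [60, 66, 86, 90, 99, 37, 14]
Insert 99: [60, 66, 86, 90, 99, 37, 14]
Insert 37: [37, 60, 66, 86, 90, 99, 14]
Insert 14: [14, 37, 60, 66, 86, 90, 99]

Sorted: [14, 37, 60, 66, 86, 90, 99]


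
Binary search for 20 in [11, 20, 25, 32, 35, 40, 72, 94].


Step 1: lo=0, hi=7, mid=3, val=32
Step 2: lo=0, hi=2, mid=1, val=20

Found at index 1


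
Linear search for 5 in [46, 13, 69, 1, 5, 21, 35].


i=0: 46!=5
i=1: 13!=5
i=2: 69!=5
i=3: 1!=5
i=4: 5==5 found!

Found at 4, 5 comps


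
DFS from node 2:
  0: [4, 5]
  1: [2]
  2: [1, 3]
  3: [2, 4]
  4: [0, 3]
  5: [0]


Visit 2, push [3, 1]
Visit 1, push []
Visit 3, push [4]
Visit 4, push [0]
Visit 0, push [5]
Visit 5, push []

DFS order: [2, 1, 3, 4, 0, 5]


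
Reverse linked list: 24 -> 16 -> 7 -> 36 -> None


Step 1: curr=24, set curr.next=prev(None) | reversed so far: 24
Step 2: curr=16, set curr.next=prev(24) | reversed so far: 16 -> 24
Step 3: curr=7, set curr.next=prev(16) | reversed so far: 7 -> 16 -> 24
Step 4: curr=36, set curr.next=prev(7) | reversed so far: 36 -> 7 -> 16 -> 24

36 -> 7 -> 16 -> 24 -> None


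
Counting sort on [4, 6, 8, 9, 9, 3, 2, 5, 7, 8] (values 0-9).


Input: [4, 6, 8, 9, 9, 3, 2, 5, 7, 8]
Counts: [0, 0, 1, 1, 1, 1, 1, 1, 2, 2]

Sorted: [2, 3, 4, 5, 6, 7, 8, 8, 9, 9]


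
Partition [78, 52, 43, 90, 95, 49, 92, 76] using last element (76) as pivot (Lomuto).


Pivot: 76
  52 <= 76: swap -> [52, 78, 43, 90, 95, 49, 92, 76]
  43 <= 76: swap -> [52, 43, 78, 90, 95, 49, 92, 76]
  49 <= 76: swap -> [52, 43, 49, 90, 95, 78, 92, 76]
Place pivot at 3: [52, 43, 49, 76, 95, 78, 92, 90]

Partitioned: [52, 43, 49, 76, 95, 78, 92, 90]


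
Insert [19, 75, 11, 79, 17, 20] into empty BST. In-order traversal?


Insert 19: root
Insert 75: R from 19
Insert 11: L from 19
Insert 79: R from 19 -> R from 75
Insert 17: L from 19 -> R from 11
Insert 20: R from 19 -> L from 75

In-order: [11, 17, 19, 20, 75, 79]


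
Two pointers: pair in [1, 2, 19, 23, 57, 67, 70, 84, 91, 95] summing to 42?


lo=0(1)+hi=9(95)=96
lo=0(1)+hi=8(91)=92
lo=0(1)+hi=7(84)=85
lo=0(1)+hi=6(70)=71
lo=0(1)+hi=5(67)=68
lo=0(1)+hi=4(57)=58
lo=0(1)+hi=3(23)=24
lo=1(2)+hi=3(23)=25
lo=2(19)+hi=3(23)=42

Yes: 19+23=42


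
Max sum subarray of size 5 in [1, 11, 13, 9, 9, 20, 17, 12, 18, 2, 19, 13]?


[0:5]: 43
[1:6]: 62
[2:7]: 68
[3:8]: 67
[4:9]: 76
[5:10]: 69
[6:11]: 68
[7:12]: 64

Max: 76 at [4:9]


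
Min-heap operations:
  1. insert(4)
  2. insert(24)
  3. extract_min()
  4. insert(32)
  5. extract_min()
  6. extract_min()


insert(4) -> [4]
insert(24) -> [4, 24]
extract_min()->4, [24]
insert(32) -> [24, 32]
extract_min()->24, [32]
extract_min()->32, []

Final heap: []


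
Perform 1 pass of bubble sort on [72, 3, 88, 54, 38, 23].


Initial: [72, 3, 88, 54, 38, 23]
Pass 1: [3, 72, 54, 38, 23, 88] (4 swaps)

After 1 pass: [3, 72, 54, 38, 23, 88]


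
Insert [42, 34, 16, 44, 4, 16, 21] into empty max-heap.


Insert 42: [42]
Insert 34: [42, 34]
Insert 16: [42, 34, 16]
Insert 44: [44, 42, 16, 34]
Insert 4: [44, 42, 16, 34, 4]
Insert 16: [44, 42, 16, 34, 4, 16]
Insert 21: [44, 42, 21, 34, 4, 16, 16]

Final heap: [44, 42, 21, 34, 4, 16, 16]


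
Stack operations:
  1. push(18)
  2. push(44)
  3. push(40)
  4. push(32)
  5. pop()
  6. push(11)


push(18) -> [18]
push(44) -> [18, 44]
push(40) -> [18, 44, 40]
push(32) -> [18, 44, 40, 32]
pop()->32, [18, 44, 40]
push(11) -> [18, 44, 40, 11]

Final stack: [18, 44, 40, 11]


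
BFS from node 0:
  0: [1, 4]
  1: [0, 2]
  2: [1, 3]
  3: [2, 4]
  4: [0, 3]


Visit 0, enqueue [1, 4]
Visit 1, enqueue [2]
Visit 4, enqueue [3]
Visit 2, enqueue []
Visit 3, enqueue []

BFS order: [0, 1, 4, 2, 3]


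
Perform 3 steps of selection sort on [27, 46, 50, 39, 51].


Initial: [27, 46, 50, 39, 51]
Step 1: min=27 at 0
  Swap: [27, 46, 50, 39, 51]
Step 2: min=39 at 3
  Swap: [27, 39, 50, 46, 51]
Step 3: min=46 at 3
  Swap: [27, 39, 46, 50, 51]

After 3 steps: [27, 39, 46, 50, 51]


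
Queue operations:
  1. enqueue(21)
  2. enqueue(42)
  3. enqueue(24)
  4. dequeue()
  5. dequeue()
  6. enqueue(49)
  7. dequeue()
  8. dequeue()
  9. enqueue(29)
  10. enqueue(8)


enqueue(21) -> [21]
enqueue(42) -> [21, 42]
enqueue(24) -> [21, 42, 24]
dequeue()->21, [42, 24]
dequeue()->42, [24]
enqueue(49) -> [24, 49]
dequeue()->24, [49]
dequeue()->49, []
enqueue(29) -> [29]
enqueue(8) -> [29, 8]

Final queue: [29, 8]


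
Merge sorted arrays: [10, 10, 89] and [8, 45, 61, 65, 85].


Take 8 from B
Take 10 from A
Take 10 from A
Take 45 from B
Take 61 from B
Take 65 from B
Take 85 from B

Merged: [8, 10, 10, 45, 61, 65, 85, 89]


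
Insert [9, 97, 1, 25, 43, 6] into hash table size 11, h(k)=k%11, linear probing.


Insert 9: h=9 -> slot 9
Insert 97: h=9, 1 probes -> slot 10
Insert 1: h=1 -> slot 1
Insert 25: h=3 -> slot 3
Insert 43: h=10, 1 probes -> slot 0
Insert 6: h=6 -> slot 6

Table: [43, 1, None, 25, None, None, 6, None, None, 9, 97]


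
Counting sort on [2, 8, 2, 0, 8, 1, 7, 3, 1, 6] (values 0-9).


Input: [2, 8, 2, 0, 8, 1, 7, 3, 1, 6]
Counts: [1, 2, 2, 1, 0, 0, 1, 1, 2, 0]

Sorted: [0, 1, 1, 2, 2, 3, 6, 7, 8, 8]


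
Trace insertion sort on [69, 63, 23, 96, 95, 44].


Initial: [69, 63, 23, 96, 95, 44]
Insert 63: [63, 69, 23, 96, 95, 44]
Insert 23: [23, 63, 69, 96, 95, 44]
Insert 96: [23, 63, 69, 96, 95, 44]
Insert 95: [23, 63, 69, 95, 96, 44]
Insert 44: [23, 44, 63, 69, 95, 96]

Sorted: [23, 44, 63, 69, 95, 96]


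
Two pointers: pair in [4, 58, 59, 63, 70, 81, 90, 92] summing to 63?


lo=0(4)+hi=7(92)=96
lo=0(4)+hi=6(90)=94
lo=0(4)+hi=5(81)=85
lo=0(4)+hi=4(70)=74
lo=0(4)+hi=3(63)=67
lo=0(4)+hi=2(59)=63

Yes: 4+59=63


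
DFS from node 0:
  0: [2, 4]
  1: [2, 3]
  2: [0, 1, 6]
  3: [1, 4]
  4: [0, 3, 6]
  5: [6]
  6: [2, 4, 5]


Visit 0, push [4, 2]
Visit 2, push [6, 1]
Visit 1, push [3]
Visit 3, push [4]
Visit 4, push [6]
Visit 6, push [5]
Visit 5, push []

DFS order: [0, 2, 1, 3, 4, 6, 5]


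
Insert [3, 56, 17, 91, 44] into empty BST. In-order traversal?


Insert 3: root
Insert 56: R from 3
Insert 17: R from 3 -> L from 56
Insert 91: R from 3 -> R from 56
Insert 44: R from 3 -> L from 56 -> R from 17

In-order: [3, 17, 44, 56, 91]


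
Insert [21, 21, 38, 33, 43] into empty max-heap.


Insert 21: [21]
Insert 21: [21, 21]
Insert 38: [38, 21, 21]
Insert 33: [38, 33, 21, 21]
Insert 43: [43, 38, 21, 21, 33]

Final heap: [43, 38, 21, 21, 33]


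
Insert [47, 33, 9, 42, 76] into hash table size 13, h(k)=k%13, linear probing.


Insert 47: h=8 -> slot 8
Insert 33: h=7 -> slot 7
Insert 9: h=9 -> slot 9
Insert 42: h=3 -> slot 3
Insert 76: h=11 -> slot 11

Table: [None, None, None, 42, None, None, None, 33, 47, 9, None, 76, None]


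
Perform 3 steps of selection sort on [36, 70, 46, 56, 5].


Initial: [36, 70, 46, 56, 5]
Step 1: min=5 at 4
  Swap: [5, 70, 46, 56, 36]
Step 2: min=36 at 4
  Swap: [5, 36, 46, 56, 70]
Step 3: min=46 at 2
  Swap: [5, 36, 46, 56, 70]

After 3 steps: [5, 36, 46, 56, 70]


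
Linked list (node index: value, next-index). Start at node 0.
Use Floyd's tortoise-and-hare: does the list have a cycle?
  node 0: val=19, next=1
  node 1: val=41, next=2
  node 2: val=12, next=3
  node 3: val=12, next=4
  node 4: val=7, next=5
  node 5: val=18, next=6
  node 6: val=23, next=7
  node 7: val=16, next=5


Floyd's tortoise (slow, +1) and hare (fast, +2):
  init: slow=0, fast=0
  step 1: slow=1, fast=2
  step 2: slow=2, fast=4
  step 3: slow=3, fast=6
  step 4: slow=4, fast=5
  step 5: slow=5, fast=7
  step 6: slow=6, fast=6
  slow == fast at node 6: cycle detected

Cycle: yes


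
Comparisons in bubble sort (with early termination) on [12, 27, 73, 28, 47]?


Algorithm: bubble sort (with early termination)
Input: [12, 27, 73, 28, 47]
Sorted: [12, 27, 28, 47, 73]

7


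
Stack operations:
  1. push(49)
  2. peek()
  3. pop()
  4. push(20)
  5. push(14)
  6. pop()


push(49) -> [49]
peek()->49
pop()->49, []
push(20) -> [20]
push(14) -> [20, 14]
pop()->14, [20]

Final stack: [20]


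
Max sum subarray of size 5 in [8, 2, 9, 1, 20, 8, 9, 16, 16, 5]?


[0:5]: 40
[1:6]: 40
[2:7]: 47
[3:8]: 54
[4:9]: 69
[5:10]: 54

Max: 69 at [4:9]


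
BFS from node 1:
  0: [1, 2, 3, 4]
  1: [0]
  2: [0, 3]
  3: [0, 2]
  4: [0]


Visit 1, enqueue [0]
Visit 0, enqueue [2, 3, 4]
Visit 2, enqueue []
Visit 3, enqueue []
Visit 4, enqueue []

BFS order: [1, 0, 2, 3, 4]


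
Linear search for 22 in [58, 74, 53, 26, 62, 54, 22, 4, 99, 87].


i=0: 58!=22
i=1: 74!=22
i=2: 53!=22
i=3: 26!=22
i=4: 62!=22
i=5: 54!=22
i=6: 22==22 found!

Found at 6, 7 comps


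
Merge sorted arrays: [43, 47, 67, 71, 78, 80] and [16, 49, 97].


Take 16 from B
Take 43 from A
Take 47 from A
Take 49 from B
Take 67 from A
Take 71 from A
Take 78 from A
Take 80 from A

Merged: [16, 43, 47, 49, 67, 71, 78, 80, 97]


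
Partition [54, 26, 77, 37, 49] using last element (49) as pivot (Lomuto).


Pivot: 49
  26 <= 49: swap -> [26, 54, 77, 37, 49]
  37 <= 49: swap -> [26, 37, 77, 54, 49]
Place pivot at 2: [26, 37, 49, 54, 77]

Partitioned: [26, 37, 49, 54, 77]


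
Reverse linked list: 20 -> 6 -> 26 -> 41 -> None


Step 1: curr=20, set curr.next=prev(None) | reversed so far: 20
Step 2: curr=6, set curr.next=prev(20) | reversed so far: 6 -> 20
Step 3: curr=26, set curr.next=prev(6) | reversed so far: 26 -> 6 -> 20
Step 4: curr=41, set curr.next=prev(26) | reversed so far: 41 -> 26 -> 6 -> 20

41 -> 26 -> 6 -> 20 -> None


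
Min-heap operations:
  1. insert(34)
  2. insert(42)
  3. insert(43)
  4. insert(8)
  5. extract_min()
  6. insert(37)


insert(34) -> [34]
insert(42) -> [34, 42]
insert(43) -> [34, 42, 43]
insert(8) -> [8, 34, 43, 42]
extract_min()->8, [34, 42, 43]
insert(37) -> [34, 37, 43, 42]

Final heap: [34, 37, 43, 42]


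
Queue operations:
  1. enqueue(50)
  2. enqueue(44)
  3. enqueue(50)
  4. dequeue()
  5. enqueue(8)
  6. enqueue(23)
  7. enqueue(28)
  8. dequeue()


enqueue(50) -> [50]
enqueue(44) -> [50, 44]
enqueue(50) -> [50, 44, 50]
dequeue()->50, [44, 50]
enqueue(8) -> [44, 50, 8]
enqueue(23) -> [44, 50, 8, 23]
enqueue(28) -> [44, 50, 8, 23, 28]
dequeue()->44, [50, 8, 23, 28]

Final queue: [50, 8, 23, 28]


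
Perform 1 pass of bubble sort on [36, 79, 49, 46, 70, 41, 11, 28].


Initial: [36, 79, 49, 46, 70, 41, 11, 28]
Pass 1: [36, 49, 46, 70, 41, 11, 28, 79] (6 swaps)

After 1 pass: [36, 49, 46, 70, 41, 11, 28, 79]


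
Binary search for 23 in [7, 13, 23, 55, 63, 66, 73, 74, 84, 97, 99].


Step 1: lo=0, hi=10, mid=5, val=66
Step 2: lo=0, hi=4, mid=2, val=23

Found at index 2


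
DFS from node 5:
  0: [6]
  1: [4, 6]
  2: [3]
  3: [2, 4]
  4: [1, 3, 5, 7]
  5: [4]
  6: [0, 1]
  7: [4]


Visit 5, push [4]
Visit 4, push [7, 3, 1]
Visit 1, push [6]
Visit 6, push [0]
Visit 0, push []
Visit 3, push [2]
Visit 2, push []
Visit 7, push []

DFS order: [5, 4, 1, 6, 0, 3, 2, 7]


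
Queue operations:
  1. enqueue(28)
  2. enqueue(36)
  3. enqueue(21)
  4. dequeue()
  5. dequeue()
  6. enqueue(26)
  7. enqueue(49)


enqueue(28) -> [28]
enqueue(36) -> [28, 36]
enqueue(21) -> [28, 36, 21]
dequeue()->28, [36, 21]
dequeue()->36, [21]
enqueue(26) -> [21, 26]
enqueue(49) -> [21, 26, 49]

Final queue: [21, 26, 49]


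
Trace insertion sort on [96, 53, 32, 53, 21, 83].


Initial: [96, 53, 32, 53, 21, 83]
Insert 53: [53, 96, 32, 53, 21, 83]
Insert 32: [32, 53, 96, 53, 21, 83]
Insert 53: [32, 53, 53, 96, 21, 83]
Insert 21: [21, 32, 53, 53, 96, 83]
Insert 83: [21, 32, 53, 53, 83, 96]

Sorted: [21, 32, 53, 53, 83, 96]


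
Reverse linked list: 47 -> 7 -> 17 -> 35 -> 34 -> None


Step 1: curr=47, set curr.next=prev(None) | reversed so far: 47
Step 2: curr=7, set curr.next=prev(47) | reversed so far: 7 -> 47
Step 3: curr=17, set curr.next=prev(7) | reversed so far: 17 -> 7 -> 47
Step 4: curr=35, set curr.next=prev(17) | reversed so far: 35 -> 17 -> 7 -> 47
Step 5: curr=34, set curr.next=prev(35) | reversed so far: 34 -> 35 -> 17 -> 7 -> 47

34 -> 35 -> 17 -> 7 -> 47 -> None


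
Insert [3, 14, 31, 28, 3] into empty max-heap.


Insert 3: [3]
Insert 14: [14, 3]
Insert 31: [31, 3, 14]
Insert 28: [31, 28, 14, 3]
Insert 3: [31, 28, 14, 3, 3]

Final heap: [31, 28, 14, 3, 3]


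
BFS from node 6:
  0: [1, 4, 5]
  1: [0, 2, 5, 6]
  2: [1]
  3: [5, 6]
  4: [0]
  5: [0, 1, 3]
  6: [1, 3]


Visit 6, enqueue [1, 3]
Visit 1, enqueue [0, 2, 5]
Visit 3, enqueue []
Visit 0, enqueue [4]
Visit 2, enqueue []
Visit 5, enqueue []
Visit 4, enqueue []

BFS order: [6, 1, 3, 0, 2, 5, 4]


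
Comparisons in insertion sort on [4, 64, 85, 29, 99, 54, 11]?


Algorithm: insertion sort
Input: [4, 64, 85, 29, 99, 54, 11]
Sorted: [4, 11, 29, 54, 64, 85, 99]

16


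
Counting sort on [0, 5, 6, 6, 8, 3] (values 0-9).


Input: [0, 5, 6, 6, 8, 3]
Counts: [1, 0, 0, 1, 0, 1, 2, 0, 1, 0]

Sorted: [0, 3, 5, 6, 6, 8]


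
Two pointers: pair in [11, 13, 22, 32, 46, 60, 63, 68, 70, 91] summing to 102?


lo=0(11)+hi=9(91)=102

Yes: 11+91=102


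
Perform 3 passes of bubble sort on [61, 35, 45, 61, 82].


Initial: [61, 35, 45, 61, 82]
Pass 1: [35, 45, 61, 61, 82] (2 swaps)
Pass 2: [35, 45, 61, 61, 82] (0 swaps)
Pass 3: [35, 45, 61, 61, 82] (0 swaps)

After 3 passes: [35, 45, 61, 61, 82]


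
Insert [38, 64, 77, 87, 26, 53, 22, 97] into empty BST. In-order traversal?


Insert 38: root
Insert 64: R from 38
Insert 77: R from 38 -> R from 64
Insert 87: R from 38 -> R from 64 -> R from 77
Insert 26: L from 38
Insert 53: R from 38 -> L from 64
Insert 22: L from 38 -> L from 26
Insert 97: R from 38 -> R from 64 -> R from 77 -> R from 87

In-order: [22, 26, 38, 53, 64, 77, 87, 97]


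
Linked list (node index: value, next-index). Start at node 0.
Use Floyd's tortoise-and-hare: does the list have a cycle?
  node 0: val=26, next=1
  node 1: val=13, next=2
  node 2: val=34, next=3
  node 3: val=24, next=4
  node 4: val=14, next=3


Floyd's tortoise (slow, +1) and hare (fast, +2):
  init: slow=0, fast=0
  step 1: slow=1, fast=2
  step 2: slow=2, fast=4
  step 3: slow=3, fast=4
  step 4: slow=4, fast=4
  slow == fast at node 4: cycle detected

Cycle: yes


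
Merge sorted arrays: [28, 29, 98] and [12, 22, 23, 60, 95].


Take 12 from B
Take 22 from B
Take 23 from B
Take 28 from A
Take 29 from A
Take 60 from B
Take 95 from B

Merged: [12, 22, 23, 28, 29, 60, 95, 98]


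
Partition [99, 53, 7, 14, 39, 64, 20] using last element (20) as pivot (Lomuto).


Pivot: 20
  7 <= 20: swap -> [7, 53, 99, 14, 39, 64, 20]
  14 <= 20: swap -> [7, 14, 99, 53, 39, 64, 20]
Place pivot at 2: [7, 14, 20, 53, 39, 64, 99]

Partitioned: [7, 14, 20, 53, 39, 64, 99]


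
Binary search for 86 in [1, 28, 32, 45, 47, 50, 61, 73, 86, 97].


Step 1: lo=0, hi=9, mid=4, val=47
Step 2: lo=5, hi=9, mid=7, val=73
Step 3: lo=8, hi=9, mid=8, val=86

Found at index 8


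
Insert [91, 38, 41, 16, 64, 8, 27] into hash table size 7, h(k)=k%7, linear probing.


Insert 91: h=0 -> slot 0
Insert 38: h=3 -> slot 3
Insert 41: h=6 -> slot 6
Insert 16: h=2 -> slot 2
Insert 64: h=1 -> slot 1
Insert 8: h=1, 3 probes -> slot 4
Insert 27: h=6, 6 probes -> slot 5

Table: [91, 64, 16, 38, 8, 27, 41]


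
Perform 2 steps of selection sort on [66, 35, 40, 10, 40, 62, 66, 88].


Initial: [66, 35, 40, 10, 40, 62, 66, 88]
Step 1: min=10 at 3
  Swap: [10, 35, 40, 66, 40, 62, 66, 88]
Step 2: min=35 at 1
  Swap: [10, 35, 40, 66, 40, 62, 66, 88]

After 2 steps: [10, 35, 40, 66, 40, 62, 66, 88]


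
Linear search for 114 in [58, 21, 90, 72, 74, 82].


i=0: 58!=114
i=1: 21!=114
i=2: 90!=114
i=3: 72!=114
i=4: 74!=114
i=5: 82!=114

Not found, 6 comps


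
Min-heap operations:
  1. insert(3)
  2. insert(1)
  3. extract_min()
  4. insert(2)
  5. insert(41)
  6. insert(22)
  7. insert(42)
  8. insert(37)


insert(3) -> [3]
insert(1) -> [1, 3]
extract_min()->1, [3]
insert(2) -> [2, 3]
insert(41) -> [2, 3, 41]
insert(22) -> [2, 3, 41, 22]
insert(42) -> [2, 3, 41, 22, 42]
insert(37) -> [2, 3, 37, 22, 42, 41]

Final heap: [2, 3, 37, 22, 42, 41]


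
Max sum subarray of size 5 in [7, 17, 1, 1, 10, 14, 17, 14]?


[0:5]: 36
[1:6]: 43
[2:7]: 43
[3:8]: 56

Max: 56 at [3:8]


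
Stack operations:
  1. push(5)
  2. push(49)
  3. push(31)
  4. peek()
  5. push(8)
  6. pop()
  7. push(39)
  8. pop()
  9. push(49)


push(5) -> [5]
push(49) -> [5, 49]
push(31) -> [5, 49, 31]
peek()->31
push(8) -> [5, 49, 31, 8]
pop()->8, [5, 49, 31]
push(39) -> [5, 49, 31, 39]
pop()->39, [5, 49, 31]
push(49) -> [5, 49, 31, 49]

Final stack: [5, 49, 31, 49]


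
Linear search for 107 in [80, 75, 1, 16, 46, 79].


i=0: 80!=107
i=1: 75!=107
i=2: 1!=107
i=3: 16!=107
i=4: 46!=107
i=5: 79!=107

Not found, 6 comps


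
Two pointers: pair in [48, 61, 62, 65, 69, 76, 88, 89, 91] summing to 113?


lo=0(48)+hi=8(91)=139
lo=0(48)+hi=7(89)=137
lo=0(48)+hi=6(88)=136
lo=0(48)+hi=5(76)=124
lo=0(48)+hi=4(69)=117
lo=0(48)+hi=3(65)=113

Yes: 48+65=113


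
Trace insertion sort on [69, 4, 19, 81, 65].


Initial: [69, 4, 19, 81, 65]
Insert 4: [4, 69, 19, 81, 65]
Insert 19: [4, 19, 69, 81, 65]
Insert 81: [4, 19, 69, 81, 65]
Insert 65: [4, 19, 65, 69, 81]

Sorted: [4, 19, 65, 69, 81]


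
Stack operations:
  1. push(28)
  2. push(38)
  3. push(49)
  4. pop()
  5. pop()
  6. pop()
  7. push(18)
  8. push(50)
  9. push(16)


push(28) -> [28]
push(38) -> [28, 38]
push(49) -> [28, 38, 49]
pop()->49, [28, 38]
pop()->38, [28]
pop()->28, []
push(18) -> [18]
push(50) -> [18, 50]
push(16) -> [18, 50, 16]

Final stack: [18, 50, 16]


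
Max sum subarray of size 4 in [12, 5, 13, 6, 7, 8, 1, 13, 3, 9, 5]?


[0:4]: 36
[1:5]: 31
[2:6]: 34
[3:7]: 22
[4:8]: 29
[5:9]: 25
[6:10]: 26
[7:11]: 30

Max: 36 at [0:4]


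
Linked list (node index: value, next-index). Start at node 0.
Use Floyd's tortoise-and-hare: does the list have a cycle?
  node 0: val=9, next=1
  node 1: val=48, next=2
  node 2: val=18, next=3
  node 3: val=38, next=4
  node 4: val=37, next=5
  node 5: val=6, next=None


Floyd's tortoise (slow, +1) and hare (fast, +2):
  init: slow=0, fast=0
  step 1: slow=1, fast=2
  step 2: slow=2, fast=4
  step 3: fast 4->5->None, no cycle

Cycle: no


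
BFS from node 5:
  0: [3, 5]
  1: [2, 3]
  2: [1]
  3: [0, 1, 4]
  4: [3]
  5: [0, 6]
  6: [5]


Visit 5, enqueue [0, 6]
Visit 0, enqueue [3]
Visit 6, enqueue []
Visit 3, enqueue [1, 4]
Visit 1, enqueue [2]
Visit 4, enqueue []
Visit 2, enqueue []

BFS order: [5, 0, 6, 3, 1, 4, 2]


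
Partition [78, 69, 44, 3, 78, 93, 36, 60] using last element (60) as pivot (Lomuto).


Pivot: 60
  44 <= 60: swap -> [44, 69, 78, 3, 78, 93, 36, 60]
  3 <= 60: swap -> [44, 3, 78, 69, 78, 93, 36, 60]
  36 <= 60: swap -> [44, 3, 36, 69, 78, 93, 78, 60]
Place pivot at 3: [44, 3, 36, 60, 78, 93, 78, 69]

Partitioned: [44, 3, 36, 60, 78, 93, 78, 69]


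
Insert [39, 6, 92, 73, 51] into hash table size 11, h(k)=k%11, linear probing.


Insert 39: h=6 -> slot 6
Insert 6: h=6, 1 probes -> slot 7
Insert 92: h=4 -> slot 4
Insert 73: h=7, 1 probes -> slot 8
Insert 51: h=7, 2 probes -> slot 9

Table: [None, None, None, None, 92, None, 39, 6, 73, 51, None]


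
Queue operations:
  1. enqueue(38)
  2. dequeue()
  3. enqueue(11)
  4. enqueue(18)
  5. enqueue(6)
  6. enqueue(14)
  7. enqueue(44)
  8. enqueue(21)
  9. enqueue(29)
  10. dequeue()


enqueue(38) -> [38]
dequeue()->38, []
enqueue(11) -> [11]
enqueue(18) -> [11, 18]
enqueue(6) -> [11, 18, 6]
enqueue(14) -> [11, 18, 6, 14]
enqueue(44) -> [11, 18, 6, 14, 44]
enqueue(21) -> [11, 18, 6, 14, 44, 21]
enqueue(29) -> [11, 18, 6, 14, 44, 21, 29]
dequeue()->11, [18, 6, 14, 44, 21, 29]

Final queue: [18, 6, 14, 44, 21, 29]


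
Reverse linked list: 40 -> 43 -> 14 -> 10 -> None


Step 1: curr=40, set curr.next=prev(None) | reversed so far: 40
Step 2: curr=43, set curr.next=prev(40) | reversed so far: 43 -> 40
Step 3: curr=14, set curr.next=prev(43) | reversed so far: 14 -> 43 -> 40
Step 4: curr=10, set curr.next=prev(14) | reversed so far: 10 -> 14 -> 43 -> 40

10 -> 14 -> 43 -> 40 -> None


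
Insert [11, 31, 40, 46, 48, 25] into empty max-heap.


Insert 11: [11]
Insert 31: [31, 11]
Insert 40: [40, 11, 31]
Insert 46: [46, 40, 31, 11]
Insert 48: [48, 46, 31, 11, 40]
Insert 25: [48, 46, 31, 11, 40, 25]

Final heap: [48, 46, 31, 11, 40, 25]


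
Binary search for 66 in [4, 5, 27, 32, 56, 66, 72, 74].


Step 1: lo=0, hi=7, mid=3, val=32
Step 2: lo=4, hi=7, mid=5, val=66

Found at index 5


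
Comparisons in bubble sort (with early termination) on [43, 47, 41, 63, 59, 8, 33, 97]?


Algorithm: bubble sort (with early termination)
Input: [43, 47, 41, 63, 59, 8, 33, 97]
Sorted: [8, 33, 41, 43, 47, 59, 63, 97]

27


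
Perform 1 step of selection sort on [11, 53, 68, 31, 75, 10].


Initial: [11, 53, 68, 31, 75, 10]
Step 1: min=10 at 5
  Swap: [10, 53, 68, 31, 75, 11]

After 1 step: [10, 53, 68, 31, 75, 11]


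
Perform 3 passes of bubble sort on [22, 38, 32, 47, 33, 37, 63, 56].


Initial: [22, 38, 32, 47, 33, 37, 63, 56]
Pass 1: [22, 32, 38, 33, 37, 47, 56, 63] (4 swaps)
Pass 2: [22, 32, 33, 37, 38, 47, 56, 63] (2 swaps)
Pass 3: [22, 32, 33, 37, 38, 47, 56, 63] (0 swaps)

After 3 passes: [22, 32, 33, 37, 38, 47, 56, 63]


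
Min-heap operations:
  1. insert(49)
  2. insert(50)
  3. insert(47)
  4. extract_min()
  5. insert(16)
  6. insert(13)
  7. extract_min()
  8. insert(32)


insert(49) -> [49]
insert(50) -> [49, 50]
insert(47) -> [47, 50, 49]
extract_min()->47, [49, 50]
insert(16) -> [16, 50, 49]
insert(13) -> [13, 16, 49, 50]
extract_min()->13, [16, 50, 49]
insert(32) -> [16, 32, 49, 50]

Final heap: [16, 32, 49, 50]


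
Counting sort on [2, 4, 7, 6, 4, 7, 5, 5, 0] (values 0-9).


Input: [2, 4, 7, 6, 4, 7, 5, 5, 0]
Counts: [1, 0, 1, 0, 2, 2, 1, 2, 0, 0]

Sorted: [0, 2, 4, 4, 5, 5, 6, 7, 7]


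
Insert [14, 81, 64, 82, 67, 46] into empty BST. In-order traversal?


Insert 14: root
Insert 81: R from 14
Insert 64: R from 14 -> L from 81
Insert 82: R from 14 -> R from 81
Insert 67: R from 14 -> L from 81 -> R from 64
Insert 46: R from 14 -> L from 81 -> L from 64

In-order: [14, 46, 64, 67, 81, 82]


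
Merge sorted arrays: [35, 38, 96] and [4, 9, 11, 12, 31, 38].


Take 4 from B
Take 9 from B
Take 11 from B
Take 12 from B
Take 31 from B
Take 35 from A
Take 38 from A
Take 38 from B

Merged: [4, 9, 11, 12, 31, 35, 38, 38, 96]


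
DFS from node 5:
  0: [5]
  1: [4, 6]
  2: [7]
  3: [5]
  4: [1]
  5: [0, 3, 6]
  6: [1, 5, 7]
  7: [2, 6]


Visit 5, push [6, 3, 0]
Visit 0, push []
Visit 3, push []
Visit 6, push [7, 1]
Visit 1, push [4]
Visit 4, push []
Visit 7, push [2]
Visit 2, push []

DFS order: [5, 0, 3, 6, 1, 4, 7, 2]


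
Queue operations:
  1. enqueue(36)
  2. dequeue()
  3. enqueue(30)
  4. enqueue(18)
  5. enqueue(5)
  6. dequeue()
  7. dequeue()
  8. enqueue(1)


enqueue(36) -> [36]
dequeue()->36, []
enqueue(30) -> [30]
enqueue(18) -> [30, 18]
enqueue(5) -> [30, 18, 5]
dequeue()->30, [18, 5]
dequeue()->18, [5]
enqueue(1) -> [5, 1]

Final queue: [5, 1]


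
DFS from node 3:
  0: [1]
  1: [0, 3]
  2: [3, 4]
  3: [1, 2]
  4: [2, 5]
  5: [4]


Visit 3, push [2, 1]
Visit 1, push [0]
Visit 0, push []
Visit 2, push [4]
Visit 4, push [5]
Visit 5, push []

DFS order: [3, 1, 0, 2, 4, 5]


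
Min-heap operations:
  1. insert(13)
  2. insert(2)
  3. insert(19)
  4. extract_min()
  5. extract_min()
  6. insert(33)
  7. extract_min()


insert(13) -> [13]
insert(2) -> [2, 13]
insert(19) -> [2, 13, 19]
extract_min()->2, [13, 19]
extract_min()->13, [19]
insert(33) -> [19, 33]
extract_min()->19, [33]

Final heap: [33]


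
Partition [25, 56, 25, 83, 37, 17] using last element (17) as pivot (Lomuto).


Pivot: 17
Place pivot at 0: [17, 56, 25, 83, 37, 25]

Partitioned: [17, 56, 25, 83, 37, 25]


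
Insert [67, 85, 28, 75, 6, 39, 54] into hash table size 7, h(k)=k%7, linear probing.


Insert 67: h=4 -> slot 4
Insert 85: h=1 -> slot 1
Insert 28: h=0 -> slot 0
Insert 75: h=5 -> slot 5
Insert 6: h=6 -> slot 6
Insert 39: h=4, 5 probes -> slot 2
Insert 54: h=5, 5 probes -> slot 3

Table: [28, 85, 39, 54, 67, 75, 6]


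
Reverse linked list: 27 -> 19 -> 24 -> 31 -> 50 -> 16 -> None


Step 1: curr=27, set curr.next=prev(None) | reversed so far: 27
Step 2: curr=19, set curr.next=prev(27) | reversed so far: 19 -> 27
Step 3: curr=24, set curr.next=prev(19) | reversed so far: 24 -> 19 -> 27
Step 4: curr=31, set curr.next=prev(24) | reversed so far: 31 -> 24 -> 19 -> 27
Step 5: curr=50, set curr.next=prev(31) | reversed so far: 50 -> 31 -> 24 -> 19 -> 27
Step 6: curr=16, set curr.next=prev(50) | reversed so far: 16 -> 50 -> 31 -> 24 -> 19 -> 27

16 -> 50 -> 31 -> 24 -> 19 -> 27 -> None


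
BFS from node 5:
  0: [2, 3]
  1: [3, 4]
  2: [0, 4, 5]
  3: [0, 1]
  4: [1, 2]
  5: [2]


Visit 5, enqueue [2]
Visit 2, enqueue [0, 4]
Visit 0, enqueue [3]
Visit 4, enqueue [1]
Visit 3, enqueue []
Visit 1, enqueue []

BFS order: [5, 2, 0, 4, 3, 1]


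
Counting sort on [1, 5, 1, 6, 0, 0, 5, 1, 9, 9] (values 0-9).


Input: [1, 5, 1, 6, 0, 0, 5, 1, 9, 9]
Counts: [2, 3, 0, 0, 0, 2, 1, 0, 0, 2]

Sorted: [0, 0, 1, 1, 1, 5, 5, 6, 9, 9]


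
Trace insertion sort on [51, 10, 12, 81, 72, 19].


Initial: [51, 10, 12, 81, 72, 19]
Insert 10: [10, 51, 12, 81, 72, 19]
Insert 12: [10, 12, 51, 81, 72, 19]
Insert 81: [10, 12, 51, 81, 72, 19]
Insert 72: [10, 12, 51, 72, 81, 19]
Insert 19: [10, 12, 19, 51, 72, 81]

Sorted: [10, 12, 19, 51, 72, 81]


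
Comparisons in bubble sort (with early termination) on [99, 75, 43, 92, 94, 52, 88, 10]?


Algorithm: bubble sort (with early termination)
Input: [99, 75, 43, 92, 94, 52, 88, 10]
Sorted: [10, 43, 52, 75, 88, 92, 94, 99]

28


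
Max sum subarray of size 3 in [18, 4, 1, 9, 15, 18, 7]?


[0:3]: 23
[1:4]: 14
[2:5]: 25
[3:6]: 42
[4:7]: 40

Max: 42 at [3:6]


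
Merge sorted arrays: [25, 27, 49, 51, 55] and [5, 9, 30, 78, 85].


Take 5 from B
Take 9 from B
Take 25 from A
Take 27 from A
Take 30 from B
Take 49 from A
Take 51 from A
Take 55 from A

Merged: [5, 9, 25, 27, 30, 49, 51, 55, 78, 85]


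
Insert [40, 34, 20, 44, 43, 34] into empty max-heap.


Insert 40: [40]
Insert 34: [40, 34]
Insert 20: [40, 34, 20]
Insert 44: [44, 40, 20, 34]
Insert 43: [44, 43, 20, 34, 40]
Insert 34: [44, 43, 34, 34, 40, 20]

Final heap: [44, 43, 34, 34, 40, 20]


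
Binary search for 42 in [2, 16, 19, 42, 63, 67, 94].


Step 1: lo=0, hi=6, mid=3, val=42

Found at index 3


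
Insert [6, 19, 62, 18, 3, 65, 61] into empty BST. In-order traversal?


Insert 6: root
Insert 19: R from 6
Insert 62: R from 6 -> R from 19
Insert 18: R from 6 -> L from 19
Insert 3: L from 6
Insert 65: R from 6 -> R from 19 -> R from 62
Insert 61: R from 6 -> R from 19 -> L from 62

In-order: [3, 6, 18, 19, 61, 62, 65]


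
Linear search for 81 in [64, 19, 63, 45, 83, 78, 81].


i=0: 64!=81
i=1: 19!=81
i=2: 63!=81
i=3: 45!=81
i=4: 83!=81
i=5: 78!=81
i=6: 81==81 found!

Found at 6, 7 comps


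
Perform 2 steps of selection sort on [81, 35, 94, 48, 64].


Initial: [81, 35, 94, 48, 64]
Step 1: min=35 at 1
  Swap: [35, 81, 94, 48, 64]
Step 2: min=48 at 3
  Swap: [35, 48, 94, 81, 64]

After 2 steps: [35, 48, 94, 81, 64]


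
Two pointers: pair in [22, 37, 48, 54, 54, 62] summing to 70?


lo=0(22)+hi=5(62)=84
lo=0(22)+hi=4(54)=76
lo=0(22)+hi=3(54)=76
lo=0(22)+hi=2(48)=70

Yes: 22+48=70


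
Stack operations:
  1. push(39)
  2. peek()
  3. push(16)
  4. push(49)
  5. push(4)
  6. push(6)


push(39) -> [39]
peek()->39
push(16) -> [39, 16]
push(49) -> [39, 16, 49]
push(4) -> [39, 16, 49, 4]
push(6) -> [39, 16, 49, 4, 6]

Final stack: [39, 16, 49, 4, 6]


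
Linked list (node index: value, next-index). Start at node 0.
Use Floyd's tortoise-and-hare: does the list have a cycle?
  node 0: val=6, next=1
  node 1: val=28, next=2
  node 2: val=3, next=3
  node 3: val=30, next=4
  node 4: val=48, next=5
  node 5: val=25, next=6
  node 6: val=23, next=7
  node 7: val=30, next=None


Floyd's tortoise (slow, +1) and hare (fast, +2):
  init: slow=0, fast=0
  step 1: slow=1, fast=2
  step 2: slow=2, fast=4
  step 3: slow=3, fast=6
  step 4: fast 6->7->None, no cycle

Cycle: no


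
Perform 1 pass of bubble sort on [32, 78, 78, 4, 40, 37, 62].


Initial: [32, 78, 78, 4, 40, 37, 62]
Pass 1: [32, 78, 4, 40, 37, 62, 78] (4 swaps)

After 1 pass: [32, 78, 4, 40, 37, 62, 78]


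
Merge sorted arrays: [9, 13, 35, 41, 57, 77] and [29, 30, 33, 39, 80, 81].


Take 9 from A
Take 13 from A
Take 29 from B
Take 30 from B
Take 33 from B
Take 35 from A
Take 39 from B
Take 41 from A
Take 57 from A
Take 77 from A

Merged: [9, 13, 29, 30, 33, 35, 39, 41, 57, 77, 80, 81]


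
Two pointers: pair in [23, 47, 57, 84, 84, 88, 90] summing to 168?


lo=0(23)+hi=6(90)=113
lo=1(47)+hi=6(90)=137
lo=2(57)+hi=6(90)=147
lo=3(84)+hi=6(90)=174
lo=3(84)+hi=5(88)=172
lo=3(84)+hi=4(84)=168

Yes: 84+84=168


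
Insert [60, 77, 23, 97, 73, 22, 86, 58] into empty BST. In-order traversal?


Insert 60: root
Insert 77: R from 60
Insert 23: L from 60
Insert 97: R from 60 -> R from 77
Insert 73: R from 60 -> L from 77
Insert 22: L from 60 -> L from 23
Insert 86: R from 60 -> R from 77 -> L from 97
Insert 58: L from 60 -> R from 23

In-order: [22, 23, 58, 60, 73, 77, 86, 97]


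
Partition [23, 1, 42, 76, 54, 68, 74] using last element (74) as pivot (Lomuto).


Pivot: 74
  23 <= 74: advance i (no swap)
  1 <= 74: advance i (no swap)
  42 <= 74: advance i (no swap)
  54 <= 74: swap -> [23, 1, 42, 54, 76, 68, 74]
  68 <= 74: swap -> [23, 1, 42, 54, 68, 76, 74]
Place pivot at 5: [23, 1, 42, 54, 68, 74, 76]

Partitioned: [23, 1, 42, 54, 68, 74, 76]


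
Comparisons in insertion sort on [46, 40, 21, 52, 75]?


Algorithm: insertion sort
Input: [46, 40, 21, 52, 75]
Sorted: [21, 40, 46, 52, 75]

5


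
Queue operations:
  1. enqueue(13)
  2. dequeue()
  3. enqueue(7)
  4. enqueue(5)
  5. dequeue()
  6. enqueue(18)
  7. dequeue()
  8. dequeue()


enqueue(13) -> [13]
dequeue()->13, []
enqueue(7) -> [7]
enqueue(5) -> [7, 5]
dequeue()->7, [5]
enqueue(18) -> [5, 18]
dequeue()->5, [18]
dequeue()->18, []

Final queue: []


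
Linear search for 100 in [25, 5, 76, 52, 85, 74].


i=0: 25!=100
i=1: 5!=100
i=2: 76!=100
i=3: 52!=100
i=4: 85!=100
i=5: 74!=100

Not found, 6 comps


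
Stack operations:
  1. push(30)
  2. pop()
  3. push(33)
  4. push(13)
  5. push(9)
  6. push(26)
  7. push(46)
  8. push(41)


push(30) -> [30]
pop()->30, []
push(33) -> [33]
push(13) -> [33, 13]
push(9) -> [33, 13, 9]
push(26) -> [33, 13, 9, 26]
push(46) -> [33, 13, 9, 26, 46]
push(41) -> [33, 13, 9, 26, 46, 41]

Final stack: [33, 13, 9, 26, 46, 41]


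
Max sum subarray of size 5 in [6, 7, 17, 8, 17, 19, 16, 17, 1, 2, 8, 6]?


[0:5]: 55
[1:6]: 68
[2:7]: 77
[3:8]: 77
[4:9]: 70
[5:10]: 55
[6:11]: 44
[7:12]: 34

Max: 77 at [2:7]


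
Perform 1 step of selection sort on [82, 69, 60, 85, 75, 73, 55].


Initial: [82, 69, 60, 85, 75, 73, 55]
Step 1: min=55 at 6
  Swap: [55, 69, 60, 85, 75, 73, 82]

After 1 step: [55, 69, 60, 85, 75, 73, 82]


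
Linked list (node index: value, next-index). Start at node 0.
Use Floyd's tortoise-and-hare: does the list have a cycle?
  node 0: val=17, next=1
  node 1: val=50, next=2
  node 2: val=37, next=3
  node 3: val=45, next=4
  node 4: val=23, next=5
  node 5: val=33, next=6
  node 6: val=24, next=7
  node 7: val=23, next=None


Floyd's tortoise (slow, +1) and hare (fast, +2):
  init: slow=0, fast=0
  step 1: slow=1, fast=2
  step 2: slow=2, fast=4
  step 3: slow=3, fast=6
  step 4: fast 6->7->None, no cycle

Cycle: no


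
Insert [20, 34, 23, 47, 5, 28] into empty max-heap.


Insert 20: [20]
Insert 34: [34, 20]
Insert 23: [34, 20, 23]
Insert 47: [47, 34, 23, 20]
Insert 5: [47, 34, 23, 20, 5]
Insert 28: [47, 34, 28, 20, 5, 23]

Final heap: [47, 34, 28, 20, 5, 23]


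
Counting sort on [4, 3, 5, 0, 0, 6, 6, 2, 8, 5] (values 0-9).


Input: [4, 3, 5, 0, 0, 6, 6, 2, 8, 5]
Counts: [2, 0, 1, 1, 1, 2, 2, 0, 1, 0]

Sorted: [0, 0, 2, 3, 4, 5, 5, 6, 6, 8]


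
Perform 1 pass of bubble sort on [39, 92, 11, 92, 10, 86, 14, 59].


Initial: [39, 92, 11, 92, 10, 86, 14, 59]
Pass 1: [39, 11, 92, 10, 86, 14, 59, 92] (5 swaps)

After 1 pass: [39, 11, 92, 10, 86, 14, 59, 92]


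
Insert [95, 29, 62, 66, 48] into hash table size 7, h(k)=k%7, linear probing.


Insert 95: h=4 -> slot 4
Insert 29: h=1 -> slot 1
Insert 62: h=6 -> slot 6
Insert 66: h=3 -> slot 3
Insert 48: h=6, 1 probes -> slot 0

Table: [48, 29, None, 66, 95, None, 62]


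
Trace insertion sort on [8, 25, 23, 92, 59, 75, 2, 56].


Initial: [8, 25, 23, 92, 59, 75, 2, 56]
Insert 25: [8, 25, 23, 92, 59, 75, 2, 56]
Insert 23: [8, 23, 25, 92, 59, 75, 2, 56]
Insert 92: [8, 23, 25, 92, 59, 75, 2, 56]
Insert 59: [8, 23, 25, 59, 92, 75, 2, 56]
Insert 75: [8, 23, 25, 59, 75, 92, 2, 56]
Insert 2: [2, 8, 23, 25, 59, 75, 92, 56]
Insert 56: [2, 8, 23, 25, 56, 59, 75, 92]

Sorted: [2, 8, 23, 25, 56, 59, 75, 92]


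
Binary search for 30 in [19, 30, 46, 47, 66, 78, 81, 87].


Step 1: lo=0, hi=7, mid=3, val=47
Step 2: lo=0, hi=2, mid=1, val=30

Found at index 1


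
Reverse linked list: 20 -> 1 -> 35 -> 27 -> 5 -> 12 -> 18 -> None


Step 1: curr=20, set curr.next=prev(None) | reversed so far: 20
Step 2: curr=1, set curr.next=prev(20) | reversed so far: 1 -> 20
Step 3: curr=35, set curr.next=prev(1) | reversed so far: 35 -> 1 -> 20
Step 4: curr=27, set curr.next=prev(35) | reversed so far: 27 -> 35 -> 1 -> 20
Step 5: curr=5, set curr.next=prev(27) | reversed so far: 5 -> 27 -> 35 -> 1 -> 20
Step 6: curr=12, set curr.next=prev(5) | reversed so far: 12 -> 5 -> 27 -> 35 -> 1 -> 20
Step 7: curr=18, set curr.next=prev(12) | reversed so far: 18 -> 12 -> 5 -> 27 -> 35 -> 1 -> 20

18 -> 12 -> 5 -> 27 -> 35 -> 1 -> 20 -> None


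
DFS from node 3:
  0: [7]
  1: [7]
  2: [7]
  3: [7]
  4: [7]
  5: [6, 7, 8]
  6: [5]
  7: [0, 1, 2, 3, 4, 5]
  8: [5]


Visit 3, push [7]
Visit 7, push [5, 4, 2, 1, 0]
Visit 0, push []
Visit 1, push []
Visit 2, push []
Visit 4, push []
Visit 5, push [8, 6]
Visit 6, push []
Visit 8, push []

DFS order: [3, 7, 0, 1, 2, 4, 5, 6, 8]


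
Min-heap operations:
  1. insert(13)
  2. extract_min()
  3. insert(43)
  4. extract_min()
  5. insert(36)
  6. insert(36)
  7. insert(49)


insert(13) -> [13]
extract_min()->13, []
insert(43) -> [43]
extract_min()->43, []
insert(36) -> [36]
insert(36) -> [36, 36]
insert(49) -> [36, 36, 49]

Final heap: [36, 36, 49]
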